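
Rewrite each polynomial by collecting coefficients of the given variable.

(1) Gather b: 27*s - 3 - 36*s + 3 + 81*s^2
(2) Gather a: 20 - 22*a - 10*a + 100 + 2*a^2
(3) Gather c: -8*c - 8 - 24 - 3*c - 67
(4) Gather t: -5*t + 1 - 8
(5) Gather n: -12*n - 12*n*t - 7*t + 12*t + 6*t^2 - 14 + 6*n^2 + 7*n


(1) = 81*s^2 - 9*s
(2) = 2*a^2 - 32*a + 120
(3) = -11*c - 99
(4) = -5*t - 7
(5) = 6*n^2 + n*(-12*t - 5) + 6*t^2 + 5*t - 14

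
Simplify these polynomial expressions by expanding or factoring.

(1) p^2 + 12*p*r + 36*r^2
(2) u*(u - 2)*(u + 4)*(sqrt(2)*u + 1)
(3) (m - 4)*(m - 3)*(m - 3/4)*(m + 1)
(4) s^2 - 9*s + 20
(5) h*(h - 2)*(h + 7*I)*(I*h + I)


(1) = (p + 6*r)^2
(2) = sqrt(2)*u^4 + u^3 + 2*sqrt(2)*u^3 - 8*sqrt(2)*u^2 + 2*u^2 - 8*u
(3) = m^4 - 27*m^3/4 + 19*m^2/2 + 33*m/4 - 9
(4) = (s - 5)*(s - 4)
(5) = I*h^4 - 7*h^3 - I*h^3 + 7*h^2 - 2*I*h^2 + 14*h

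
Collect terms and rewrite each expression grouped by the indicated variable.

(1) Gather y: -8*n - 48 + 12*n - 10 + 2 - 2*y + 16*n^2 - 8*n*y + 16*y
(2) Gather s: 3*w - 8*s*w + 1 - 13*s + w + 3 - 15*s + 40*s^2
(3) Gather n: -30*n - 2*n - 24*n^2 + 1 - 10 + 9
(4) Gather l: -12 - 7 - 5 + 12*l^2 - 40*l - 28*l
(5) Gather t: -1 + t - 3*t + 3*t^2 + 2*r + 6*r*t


(1) = 16*n^2 + 4*n + y*(14 - 8*n) - 56
(2) = 40*s^2 + s*(-8*w - 28) + 4*w + 4
(3) = -24*n^2 - 32*n
(4) = 12*l^2 - 68*l - 24
(5) = 2*r + 3*t^2 + t*(6*r - 2) - 1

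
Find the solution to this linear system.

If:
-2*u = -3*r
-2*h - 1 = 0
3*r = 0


Then:
h = -1/2
r = 0
u = 0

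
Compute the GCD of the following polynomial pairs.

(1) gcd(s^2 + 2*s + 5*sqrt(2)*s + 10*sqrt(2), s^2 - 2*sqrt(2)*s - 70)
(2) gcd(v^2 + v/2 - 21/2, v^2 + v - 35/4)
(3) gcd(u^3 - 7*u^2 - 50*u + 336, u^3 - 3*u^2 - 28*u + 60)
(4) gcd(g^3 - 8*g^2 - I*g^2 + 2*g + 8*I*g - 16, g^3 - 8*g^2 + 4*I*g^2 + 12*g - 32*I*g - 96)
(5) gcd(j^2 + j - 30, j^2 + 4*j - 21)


(1) = s + 5*sqrt(2)
(2) = v + 7/2
(3) = gcd((u - 8)*(u - 6)*(u + 7), (u - 6)*(u - 2)*(u + 5)) = u - 6
(4) = g^2 + g*(-8 - 2*I) + 16*I
(5) = gcd((j - 5)*(j + 6), (j - 3)*(j + 7)) = 1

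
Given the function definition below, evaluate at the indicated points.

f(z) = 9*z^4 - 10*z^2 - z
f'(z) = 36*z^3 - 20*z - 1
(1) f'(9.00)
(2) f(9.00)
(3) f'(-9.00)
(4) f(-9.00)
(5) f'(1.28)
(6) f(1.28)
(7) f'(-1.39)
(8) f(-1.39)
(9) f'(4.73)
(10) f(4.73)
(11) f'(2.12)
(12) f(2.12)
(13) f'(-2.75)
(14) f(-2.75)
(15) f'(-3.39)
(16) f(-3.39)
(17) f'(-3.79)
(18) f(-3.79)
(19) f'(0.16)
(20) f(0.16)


(1) = 26063.00
(2) = 58230.00
(3) = -26065.00
(4) = 58248.00
(5) = 48.90
(6) = 6.50
(7) = -69.88
(8) = 15.67
(9) = 3714.06
(10) = 4276.46
(11) = 299.61
(12) = 134.73
(13) = -694.69
(14) = 441.85
(15) = -1335.70
(16) = 1077.08
(17) = -1885.04
(18) = 1717.10
(19) = -4.05
(20) = -0.41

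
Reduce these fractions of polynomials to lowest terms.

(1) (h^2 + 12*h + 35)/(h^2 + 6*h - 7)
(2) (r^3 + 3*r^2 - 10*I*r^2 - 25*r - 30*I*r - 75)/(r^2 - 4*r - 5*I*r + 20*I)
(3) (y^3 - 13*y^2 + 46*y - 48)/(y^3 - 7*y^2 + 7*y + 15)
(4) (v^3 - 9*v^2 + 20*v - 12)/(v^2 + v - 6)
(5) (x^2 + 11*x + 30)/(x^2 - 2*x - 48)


(1) = (h + 5)/(h - 1)
(2) = (r^2 + r*(3 - 5*I) - 15*I)/(r - 4)
(3) = (y^2 - 10*y + 16)/(y^2 - 4*y - 5)
(4) = (v^2 - 7*v + 6)/(v + 3)
(5) = (x + 5)/(x - 8)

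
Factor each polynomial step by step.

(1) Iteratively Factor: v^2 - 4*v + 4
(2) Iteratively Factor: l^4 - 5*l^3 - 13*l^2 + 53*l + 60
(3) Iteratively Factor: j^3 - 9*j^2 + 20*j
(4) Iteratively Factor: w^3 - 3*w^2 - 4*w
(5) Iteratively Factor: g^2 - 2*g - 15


(1) = (v - 2)*(v - 2)
(2) = (l - 5)*(l^3 - 13*l - 12) = (l - 5)*(l + 3)*(l^2 - 3*l - 4) = (l - 5)*(l + 1)*(l + 3)*(l - 4)
(3) = (j - 5)*(j^2 - 4*j) = j*(j - 5)*(j - 4)
(4) = (w - 4)*(w^2 + w) = (w - 4)*(w + 1)*(w)
(5) = (g + 3)*(g - 5)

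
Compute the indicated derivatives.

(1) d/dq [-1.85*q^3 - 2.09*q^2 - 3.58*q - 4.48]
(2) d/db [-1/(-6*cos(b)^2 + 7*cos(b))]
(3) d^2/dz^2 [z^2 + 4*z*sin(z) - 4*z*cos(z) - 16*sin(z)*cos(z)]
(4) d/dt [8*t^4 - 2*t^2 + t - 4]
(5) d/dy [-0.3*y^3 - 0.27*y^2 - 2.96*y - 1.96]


(1) = -5.55*q^2 - 4.18*q - 3.58
(2) = (12*cos(b) - 7)*sin(b)/((6*cos(b) - 7)^2*cos(b)^2)
(3) = 4*sqrt(2)*z*cos(z + pi/4) + 32*sin(2*z) + 8*sqrt(2)*sin(z + pi/4) + 2
(4) = 32*t^3 - 4*t + 1
(5) = -0.9*y^2 - 0.54*y - 2.96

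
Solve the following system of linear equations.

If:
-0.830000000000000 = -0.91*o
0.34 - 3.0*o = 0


Then:
No Solution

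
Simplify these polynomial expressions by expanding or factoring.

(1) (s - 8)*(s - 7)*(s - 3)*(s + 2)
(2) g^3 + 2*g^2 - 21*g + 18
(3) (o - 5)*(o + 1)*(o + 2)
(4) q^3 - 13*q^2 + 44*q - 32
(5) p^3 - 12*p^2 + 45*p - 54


(1) = s^4 - 16*s^3 + 65*s^2 + 34*s - 336
(2) = (g - 3)*(g - 1)*(g + 6)
(3) = o^3 - 2*o^2 - 13*o - 10
(4) = (q - 8)*(q - 4)*(q - 1)
(5) = (p - 6)*(p - 3)^2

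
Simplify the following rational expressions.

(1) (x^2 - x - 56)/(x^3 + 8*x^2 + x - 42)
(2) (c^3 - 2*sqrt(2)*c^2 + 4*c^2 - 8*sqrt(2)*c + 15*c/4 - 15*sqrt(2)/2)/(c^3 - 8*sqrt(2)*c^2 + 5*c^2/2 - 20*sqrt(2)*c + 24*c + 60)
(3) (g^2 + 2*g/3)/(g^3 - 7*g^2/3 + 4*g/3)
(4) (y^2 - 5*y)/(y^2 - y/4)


(1) = (x - 8)/(x^2 + x - 6)
(2) = (8*c + 12)/(8*c - 48*sqrt(2))
(3) = (3*g + 2)/(3*g^2 - 7*g + 4)
(4) = (4*y - 20)/(4*y - 1)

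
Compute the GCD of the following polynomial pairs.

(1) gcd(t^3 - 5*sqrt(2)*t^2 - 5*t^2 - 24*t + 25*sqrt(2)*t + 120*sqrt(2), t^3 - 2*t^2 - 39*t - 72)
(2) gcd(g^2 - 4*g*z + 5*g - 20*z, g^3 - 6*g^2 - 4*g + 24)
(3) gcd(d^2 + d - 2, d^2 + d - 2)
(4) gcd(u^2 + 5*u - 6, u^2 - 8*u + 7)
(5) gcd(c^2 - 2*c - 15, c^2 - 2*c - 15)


(1) = gcd((t - 8)*(t + 3)*(t - 5*sqrt(2)), (t - 8)*(t + 3)^2) = t^2 - 5*t - 24
(2) = 1
(3) = d^2 + d - 2
(4) = gcd((u - 1)*(u + 6), (u - 7)*(u - 1)) = u - 1
(5) = gcd((c - 5)*(c + 3), (c - 5)*(c + 3)) = c^2 - 2*c - 15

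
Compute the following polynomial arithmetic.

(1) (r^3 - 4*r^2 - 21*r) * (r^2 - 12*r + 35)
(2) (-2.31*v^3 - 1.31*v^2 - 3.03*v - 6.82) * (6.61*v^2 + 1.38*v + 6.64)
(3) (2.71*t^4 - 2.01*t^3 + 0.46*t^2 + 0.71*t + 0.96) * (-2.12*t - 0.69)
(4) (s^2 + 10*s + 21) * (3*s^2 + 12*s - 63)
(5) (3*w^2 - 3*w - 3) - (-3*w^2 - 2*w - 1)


(1) = r^5 - 16*r^4 + 62*r^3 + 112*r^2 - 735*r
(2) = -15.2691*v^5 - 11.8469*v^4 - 37.1745*v^3 - 57.96*v^2 - 29.5308*v - 45.2848
(3) = -5.7452*t^5 + 2.3913*t^4 + 0.4117*t^3 - 1.8226*t^2 - 2.5251*t - 0.6624
(4) = 3*s^4 + 42*s^3 + 120*s^2 - 378*s - 1323
(5) = 6*w^2 - w - 2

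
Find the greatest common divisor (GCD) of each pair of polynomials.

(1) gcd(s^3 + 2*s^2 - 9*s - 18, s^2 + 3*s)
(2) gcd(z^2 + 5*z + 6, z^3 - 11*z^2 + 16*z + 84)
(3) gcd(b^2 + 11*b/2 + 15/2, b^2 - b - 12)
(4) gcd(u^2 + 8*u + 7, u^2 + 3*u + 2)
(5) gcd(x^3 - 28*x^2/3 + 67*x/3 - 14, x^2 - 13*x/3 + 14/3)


(1) = s + 3
(2) = gcd((z + 2)*(z + 3), (z - 7)*(z - 6)*(z + 2)) = z + 2
(3) = gcd((b + 5/2)*(b + 3), (b - 4)*(b + 3)) = b + 3
(4) = gcd((u + 1)*(u + 7), (u + 1)*(u + 2)) = u + 1
(5) = gcd((x - 6)*(x - 7/3)*(x - 1), (x - 7/3)*(x - 2)) = x - 7/3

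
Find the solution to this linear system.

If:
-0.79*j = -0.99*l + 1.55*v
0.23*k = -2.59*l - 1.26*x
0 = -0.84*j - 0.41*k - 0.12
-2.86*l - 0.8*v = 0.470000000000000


Then:
j = 7.977660357997*x - 2.71259441429151
k = 5.26482758049967 - 16.3444748797987*x
l = 0.964953367704135*x - 0.467532951164064
v = 1.08393030041153 - 3.44970828954228*x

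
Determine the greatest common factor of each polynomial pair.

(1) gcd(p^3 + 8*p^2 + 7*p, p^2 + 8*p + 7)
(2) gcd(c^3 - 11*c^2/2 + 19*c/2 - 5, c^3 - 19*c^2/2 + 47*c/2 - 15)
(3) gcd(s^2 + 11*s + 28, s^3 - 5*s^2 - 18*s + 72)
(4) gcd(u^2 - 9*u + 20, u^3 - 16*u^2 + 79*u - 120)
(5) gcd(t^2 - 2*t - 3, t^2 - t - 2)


(1) = p^2 + 8*p + 7
(2) = gcd((c - 5/2)*(c - 2)*(c - 1), (c - 6)*(c - 5/2)*(c - 1)) = c^2 - 7*c/2 + 5/2
(3) = gcd((s + 4)*(s + 7), (s - 6)*(s - 3)*(s + 4)) = s + 4
(4) = u - 5
(5) = t + 1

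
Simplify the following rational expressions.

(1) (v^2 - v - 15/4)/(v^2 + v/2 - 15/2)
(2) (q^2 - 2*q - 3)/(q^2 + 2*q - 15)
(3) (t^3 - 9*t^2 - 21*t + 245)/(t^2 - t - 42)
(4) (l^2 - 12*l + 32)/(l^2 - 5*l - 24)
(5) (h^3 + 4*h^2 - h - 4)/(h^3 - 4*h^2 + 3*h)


(1) = (2*v + 3)/(2*v + 6)
(2) = (q + 1)/(q + 5)
(3) = (t^2 - 2*t - 35)/(t + 6)
(4) = (l - 4)/(l + 3)
(5) = (h^2 + 5*h + 4)/(h^2 - 3*h)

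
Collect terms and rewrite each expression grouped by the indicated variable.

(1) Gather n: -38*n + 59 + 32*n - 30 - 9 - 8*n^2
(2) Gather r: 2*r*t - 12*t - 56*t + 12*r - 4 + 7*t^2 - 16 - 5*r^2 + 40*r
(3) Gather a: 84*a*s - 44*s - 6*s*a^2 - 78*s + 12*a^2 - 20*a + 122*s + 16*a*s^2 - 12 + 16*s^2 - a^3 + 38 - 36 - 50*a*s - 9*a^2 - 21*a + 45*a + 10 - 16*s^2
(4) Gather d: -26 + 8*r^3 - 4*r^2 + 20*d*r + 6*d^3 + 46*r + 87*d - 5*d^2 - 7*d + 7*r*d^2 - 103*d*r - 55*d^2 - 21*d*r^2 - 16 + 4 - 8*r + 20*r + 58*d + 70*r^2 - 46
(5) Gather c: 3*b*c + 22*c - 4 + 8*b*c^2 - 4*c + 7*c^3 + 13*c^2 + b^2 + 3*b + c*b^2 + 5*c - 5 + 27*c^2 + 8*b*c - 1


(1) = -8*n^2 - 6*n + 20
(2) = -5*r^2 + r*(2*t + 52) + 7*t^2 - 68*t - 20
(3) = -a^3 + a^2*(3 - 6*s) + a*(16*s^2 + 34*s + 4)
(4) = 6*d^3 + d^2*(7*r - 60) + d*(-21*r^2 - 83*r + 138) + 8*r^3 + 66*r^2 + 58*r - 84
(5) = b^2 + 3*b + 7*c^3 + c^2*(8*b + 40) + c*(b^2 + 11*b + 23) - 10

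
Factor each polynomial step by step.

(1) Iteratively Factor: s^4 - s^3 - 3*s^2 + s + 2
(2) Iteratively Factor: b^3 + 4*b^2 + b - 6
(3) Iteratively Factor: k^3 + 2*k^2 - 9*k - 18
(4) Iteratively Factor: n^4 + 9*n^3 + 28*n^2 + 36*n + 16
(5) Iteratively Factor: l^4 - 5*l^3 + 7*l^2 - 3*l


(1) = (s + 1)*(s^3 - 2*s^2 - s + 2) = (s - 1)*(s + 1)*(s^2 - s - 2) = (s - 1)*(s + 1)^2*(s - 2)
(2) = (b - 1)*(b^2 + 5*b + 6) = (b - 1)*(b + 2)*(b + 3)
(3) = (k + 2)*(k^2 - 9) = (k - 3)*(k + 2)*(k + 3)
(4) = (n + 4)*(n^3 + 5*n^2 + 8*n + 4) = (n + 2)*(n + 4)*(n^2 + 3*n + 2) = (n + 1)*(n + 2)*(n + 4)*(n + 2)
(5) = (l - 1)*(l^3 - 4*l^2 + 3*l) = (l - 3)*(l - 1)*(l^2 - l) = l*(l - 3)*(l - 1)*(l - 1)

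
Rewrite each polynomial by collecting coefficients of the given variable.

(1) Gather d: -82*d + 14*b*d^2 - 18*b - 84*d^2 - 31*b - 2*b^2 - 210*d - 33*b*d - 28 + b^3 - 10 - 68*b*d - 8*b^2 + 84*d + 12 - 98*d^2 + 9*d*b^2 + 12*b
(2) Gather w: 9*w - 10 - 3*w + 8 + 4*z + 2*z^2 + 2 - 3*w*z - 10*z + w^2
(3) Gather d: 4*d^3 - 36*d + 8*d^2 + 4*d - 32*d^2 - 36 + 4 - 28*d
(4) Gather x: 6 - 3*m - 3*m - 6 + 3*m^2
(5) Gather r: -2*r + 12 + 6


(1) = b^3 - 10*b^2 - 37*b + d^2*(14*b - 182) + d*(9*b^2 - 101*b - 208) - 26
(2) = w^2 + w*(6 - 3*z) + 2*z^2 - 6*z
(3) = 4*d^3 - 24*d^2 - 60*d - 32
(4) = 3*m^2 - 6*m
(5) = 18 - 2*r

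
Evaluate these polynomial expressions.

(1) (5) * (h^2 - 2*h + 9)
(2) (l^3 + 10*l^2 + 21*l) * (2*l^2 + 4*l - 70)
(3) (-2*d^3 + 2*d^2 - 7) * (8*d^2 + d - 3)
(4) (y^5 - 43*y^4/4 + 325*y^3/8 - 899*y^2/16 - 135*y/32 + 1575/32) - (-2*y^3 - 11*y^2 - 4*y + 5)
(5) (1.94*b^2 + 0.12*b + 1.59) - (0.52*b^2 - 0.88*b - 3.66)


(1) = 5*h^2 - 10*h + 45
(2) = 2*l^5 + 24*l^4 + 12*l^3 - 616*l^2 - 1470*l
(3) = -16*d^5 + 14*d^4 + 8*d^3 - 62*d^2 - 7*d + 21
(4) = y^5 - 43*y^4/4 + 341*y^3/8 - 723*y^2/16 - 7*y/32 + 1415/32
(5) = 1.42*b^2 + 1.0*b + 5.25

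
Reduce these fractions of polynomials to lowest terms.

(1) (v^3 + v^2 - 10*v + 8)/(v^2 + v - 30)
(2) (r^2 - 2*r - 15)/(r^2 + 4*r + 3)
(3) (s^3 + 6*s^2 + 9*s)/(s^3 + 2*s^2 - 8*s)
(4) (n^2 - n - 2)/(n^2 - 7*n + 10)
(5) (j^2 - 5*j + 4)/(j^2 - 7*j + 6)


(1) = (v^3 + v^2 - 10*v + 8)/(v^2 + v - 30)
(2) = (r - 5)/(r + 1)
(3) = (s^2 + 6*s + 9)/(s^2 + 2*s - 8)
(4) = (n + 1)/(n - 5)
(5) = (j - 4)/(j - 6)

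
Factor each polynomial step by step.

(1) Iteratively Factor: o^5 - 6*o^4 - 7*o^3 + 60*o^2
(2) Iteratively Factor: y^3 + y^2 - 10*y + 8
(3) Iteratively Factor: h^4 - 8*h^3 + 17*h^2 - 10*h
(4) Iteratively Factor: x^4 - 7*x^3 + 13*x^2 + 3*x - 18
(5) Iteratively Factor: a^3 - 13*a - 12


(1) = (o - 5)*(o^4 - o^3 - 12*o^2) = o*(o - 5)*(o^3 - o^2 - 12*o) = o*(o - 5)*(o - 4)*(o^2 + 3*o) = o*(o - 5)*(o - 4)*(o + 3)*(o)
(2) = (y - 2)*(y^2 + 3*y - 4) = (y - 2)*(y + 4)*(y - 1)
(3) = (h - 2)*(h^3 - 6*h^2 + 5*h) = h*(h - 2)*(h^2 - 6*h + 5) = h*(h - 2)*(h - 1)*(h - 5)
(4) = (x + 1)*(x^3 - 8*x^2 + 21*x - 18) = (x - 3)*(x + 1)*(x^2 - 5*x + 6) = (x - 3)*(x - 2)*(x + 1)*(x - 3)
(5) = (a + 1)*(a^2 - a - 12) = (a + 1)*(a + 3)*(a - 4)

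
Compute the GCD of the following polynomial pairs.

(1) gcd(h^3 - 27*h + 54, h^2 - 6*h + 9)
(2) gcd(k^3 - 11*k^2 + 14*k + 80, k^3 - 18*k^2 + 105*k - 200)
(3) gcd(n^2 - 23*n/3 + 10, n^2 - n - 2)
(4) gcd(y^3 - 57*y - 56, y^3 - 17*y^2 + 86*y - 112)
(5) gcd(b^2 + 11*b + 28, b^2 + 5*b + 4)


(1) = h^2 - 6*h + 9
(2) = gcd((k - 8)*(k - 5)*(k + 2), (k - 8)*(k - 5)^2) = k^2 - 13*k + 40
(3) = 1
(4) = gcd((y - 8)*(y + 1)*(y + 7), (y - 8)*(y - 7)*(y - 2)) = y - 8
(5) = gcd((b + 4)*(b + 7), (b + 1)*(b + 4)) = b + 4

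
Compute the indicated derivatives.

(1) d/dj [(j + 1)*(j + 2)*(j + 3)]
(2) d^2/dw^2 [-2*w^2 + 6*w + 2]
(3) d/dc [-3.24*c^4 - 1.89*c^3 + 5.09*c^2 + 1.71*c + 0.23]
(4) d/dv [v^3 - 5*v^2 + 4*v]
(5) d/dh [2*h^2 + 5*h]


(1) = 3*j^2 + 12*j + 11
(2) = -4
(3) = -12.96*c^3 - 5.67*c^2 + 10.18*c + 1.71
(4) = 3*v^2 - 10*v + 4
(5) = 4*h + 5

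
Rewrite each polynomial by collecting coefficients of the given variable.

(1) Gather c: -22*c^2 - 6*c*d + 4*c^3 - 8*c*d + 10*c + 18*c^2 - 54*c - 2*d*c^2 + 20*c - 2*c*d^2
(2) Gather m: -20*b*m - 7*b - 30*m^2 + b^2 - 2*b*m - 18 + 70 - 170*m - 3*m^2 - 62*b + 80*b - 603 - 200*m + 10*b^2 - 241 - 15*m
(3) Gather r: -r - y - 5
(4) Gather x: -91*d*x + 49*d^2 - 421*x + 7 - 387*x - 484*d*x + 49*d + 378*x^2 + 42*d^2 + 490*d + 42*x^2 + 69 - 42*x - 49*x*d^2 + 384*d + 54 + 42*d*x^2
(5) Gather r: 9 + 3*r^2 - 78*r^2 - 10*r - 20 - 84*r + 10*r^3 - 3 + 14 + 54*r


(1) = 4*c^3 + c^2*(-2*d - 4) + c*(-2*d^2 - 14*d - 24)
(2) = 11*b^2 + 11*b - 33*m^2 + m*(-22*b - 385) - 792
(3) = -r - y - 5
(4) = 91*d^2 + 923*d + x^2*(42*d + 420) + x*(-49*d^2 - 575*d - 850) + 130
(5) = 10*r^3 - 75*r^2 - 40*r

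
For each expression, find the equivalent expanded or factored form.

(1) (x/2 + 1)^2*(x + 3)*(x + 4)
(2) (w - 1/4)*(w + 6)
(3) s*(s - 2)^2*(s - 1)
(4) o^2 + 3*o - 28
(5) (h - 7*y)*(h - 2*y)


(1) = x^4/4 + 11*x^3/4 + 11*x^2 + 19*x + 12
(2) = w^2 + 23*w/4 - 3/2
(3) = s^4 - 5*s^3 + 8*s^2 - 4*s
(4) = (o - 4)*(o + 7)
(5) = h^2 - 9*h*y + 14*y^2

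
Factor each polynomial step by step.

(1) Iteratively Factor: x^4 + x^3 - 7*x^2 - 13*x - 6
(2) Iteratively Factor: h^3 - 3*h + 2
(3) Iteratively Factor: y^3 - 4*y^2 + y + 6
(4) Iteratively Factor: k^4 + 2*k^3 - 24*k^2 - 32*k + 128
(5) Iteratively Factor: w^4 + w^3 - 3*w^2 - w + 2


(1) = (x + 1)*(x^3 - 7*x - 6) = (x + 1)*(x + 2)*(x^2 - 2*x - 3) = (x + 1)^2*(x + 2)*(x - 3)
(2) = (h - 1)*(h^2 + h - 2) = (h - 1)*(h + 2)*(h - 1)
(3) = (y - 2)*(y^2 - 2*y - 3) = (y - 2)*(y + 1)*(y - 3)
(4) = (k + 4)*(k^3 - 2*k^2 - 16*k + 32) = (k + 4)^2*(k^2 - 6*k + 8) = (k - 4)*(k + 4)^2*(k - 2)
(5) = (w - 1)*(w^3 + 2*w^2 - w - 2) = (w - 1)*(w + 1)*(w^2 + w - 2) = (w - 1)*(w + 1)*(w + 2)*(w - 1)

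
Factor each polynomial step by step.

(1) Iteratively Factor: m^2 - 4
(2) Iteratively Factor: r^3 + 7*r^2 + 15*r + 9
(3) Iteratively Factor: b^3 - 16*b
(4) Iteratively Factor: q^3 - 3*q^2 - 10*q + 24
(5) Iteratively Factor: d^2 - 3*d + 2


(1) = (m - 2)*(m + 2)
(2) = (r + 3)*(r^2 + 4*r + 3) = (r + 3)^2*(r + 1)
(3) = (b)*(b^2 - 16) = b*(b - 4)*(b + 4)
(4) = (q - 2)*(q^2 - q - 12) = (q - 4)*(q - 2)*(q + 3)
(5) = (d - 1)*(d - 2)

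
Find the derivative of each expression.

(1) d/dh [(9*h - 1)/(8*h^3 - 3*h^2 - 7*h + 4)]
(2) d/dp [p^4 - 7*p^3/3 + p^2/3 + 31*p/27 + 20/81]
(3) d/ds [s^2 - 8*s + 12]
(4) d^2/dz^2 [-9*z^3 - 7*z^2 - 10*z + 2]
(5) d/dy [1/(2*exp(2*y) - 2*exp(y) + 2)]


(1) = (-144*h^3 + 51*h^2 - 6*h + 29)/(64*h^6 - 48*h^5 - 103*h^4 + 106*h^3 + 25*h^2 - 56*h + 16)
(2) = 4*p^3 - 7*p^2 + 2*p/3 + 31/27
(3) = 2*s - 8
(4) = -54*z - 14
(5) = (1/2 - exp(y))*exp(y)/(exp(2*y) - exp(y) + 1)^2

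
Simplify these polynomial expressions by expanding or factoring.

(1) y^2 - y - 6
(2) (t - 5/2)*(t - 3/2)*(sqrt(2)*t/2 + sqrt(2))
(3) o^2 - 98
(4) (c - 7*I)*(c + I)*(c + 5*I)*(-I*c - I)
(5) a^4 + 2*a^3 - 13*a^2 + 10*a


(1) = (y - 3)*(y + 2)
(2) = sqrt(2)*t^3/2 - sqrt(2)*t^2 - 17*sqrt(2)*t/8 + 15*sqrt(2)/4
(3) = (o - 7*sqrt(2))*(o + 7*sqrt(2))
(4) = -I*c^4 - c^3 - I*c^3 - c^2 - 37*I*c^2 + 35*c - 37*I*c + 35
(5) = a*(a - 2)*(a - 1)*(a + 5)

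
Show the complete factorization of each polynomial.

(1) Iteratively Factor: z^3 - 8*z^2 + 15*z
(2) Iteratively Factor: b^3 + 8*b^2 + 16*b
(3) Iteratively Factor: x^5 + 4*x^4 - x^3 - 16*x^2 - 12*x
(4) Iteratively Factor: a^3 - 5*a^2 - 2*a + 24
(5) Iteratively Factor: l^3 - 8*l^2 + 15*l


(1) = (z - 5)*(z^2 - 3*z) = z*(z - 5)*(z - 3)
(2) = (b)*(b^2 + 8*b + 16) = b*(b + 4)*(b + 4)
(3) = (x)*(x^4 + 4*x^3 - x^2 - 16*x - 12) = x*(x + 2)*(x^3 + 2*x^2 - 5*x - 6) = x*(x + 2)*(x + 3)*(x^2 - x - 2) = x*(x + 1)*(x + 2)*(x + 3)*(x - 2)
(4) = (a - 3)*(a^2 - 2*a - 8) = (a - 3)*(a + 2)*(a - 4)
(5) = (l)*(l^2 - 8*l + 15) = l*(l - 3)*(l - 5)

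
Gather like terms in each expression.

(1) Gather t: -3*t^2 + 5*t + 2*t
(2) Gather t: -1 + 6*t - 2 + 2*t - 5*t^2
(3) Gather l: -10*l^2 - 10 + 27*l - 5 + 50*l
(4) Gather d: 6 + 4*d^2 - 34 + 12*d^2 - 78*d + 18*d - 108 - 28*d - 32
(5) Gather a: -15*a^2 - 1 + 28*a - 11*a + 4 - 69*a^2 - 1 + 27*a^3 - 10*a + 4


(1) = -3*t^2 + 7*t
(2) = -5*t^2 + 8*t - 3
(3) = -10*l^2 + 77*l - 15
(4) = 16*d^2 - 88*d - 168
(5) = 27*a^3 - 84*a^2 + 7*a + 6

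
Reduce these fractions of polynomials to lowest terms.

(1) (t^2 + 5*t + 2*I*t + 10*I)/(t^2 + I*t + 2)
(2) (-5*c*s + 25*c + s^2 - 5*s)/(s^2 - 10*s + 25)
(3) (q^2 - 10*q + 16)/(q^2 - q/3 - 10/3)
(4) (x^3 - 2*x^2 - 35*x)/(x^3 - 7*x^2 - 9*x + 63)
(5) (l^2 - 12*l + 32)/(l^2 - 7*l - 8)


(1) = (t + 5)/(t - I)
(2) = (-5*c + s)/(s - 5)
(3) = (3*q - 24)/(3*q + 5)
(4) = (x^2 + 5*x)/(x^2 - 9)
(5) = (l - 4)/(l + 1)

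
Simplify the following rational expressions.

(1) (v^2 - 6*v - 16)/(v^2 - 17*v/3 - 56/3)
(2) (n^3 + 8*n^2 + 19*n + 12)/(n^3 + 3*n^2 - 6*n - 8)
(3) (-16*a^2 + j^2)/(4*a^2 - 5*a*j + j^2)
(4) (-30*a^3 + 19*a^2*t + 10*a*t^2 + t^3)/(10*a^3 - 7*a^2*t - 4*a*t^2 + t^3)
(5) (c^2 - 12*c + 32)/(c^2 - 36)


(1) = (3*v + 6)/(3*v + 7)
(2) = (n + 3)/(n - 2)
(3) = (-4*a - j)/(a - j)
(4) = (30*a^2 + 11*a*t + t^2)/(-10*a^2 - 3*a*t + t^2)
(5) = (c^2 - 12*c + 32)/(c^2 - 36)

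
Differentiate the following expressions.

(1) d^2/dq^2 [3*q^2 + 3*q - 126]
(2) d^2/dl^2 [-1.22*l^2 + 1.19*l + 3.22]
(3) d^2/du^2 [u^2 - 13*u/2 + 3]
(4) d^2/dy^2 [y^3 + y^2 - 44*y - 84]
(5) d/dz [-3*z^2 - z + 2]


(1) = 6
(2) = -2.44000000000000
(3) = 2
(4) = 6*y + 2
(5) = -6*z - 1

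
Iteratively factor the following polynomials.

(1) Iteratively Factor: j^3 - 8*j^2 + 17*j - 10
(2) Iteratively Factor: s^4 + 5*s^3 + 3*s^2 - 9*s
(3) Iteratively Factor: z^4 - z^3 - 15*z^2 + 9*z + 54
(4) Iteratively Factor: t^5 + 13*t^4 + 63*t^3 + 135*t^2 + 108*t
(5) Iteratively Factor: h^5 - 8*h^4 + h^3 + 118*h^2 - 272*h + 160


(1) = (j - 2)*(j^2 - 6*j + 5) = (j - 5)*(j - 2)*(j - 1)
(2) = (s - 1)*(s^3 + 6*s^2 + 9*s) = s*(s - 1)*(s^2 + 6*s + 9) = s*(s - 1)*(s + 3)*(s + 3)
(3) = (z + 2)*(z^3 - 3*z^2 - 9*z + 27) = (z - 3)*(z + 2)*(z^2 - 9) = (z - 3)^2*(z + 2)*(z + 3)
(4) = (t + 4)*(t^4 + 9*t^3 + 27*t^2 + 27*t) = (t + 3)*(t + 4)*(t^3 + 6*t^2 + 9*t) = t*(t + 3)*(t + 4)*(t^2 + 6*t + 9) = t*(t + 3)^2*(t + 4)*(t + 3)
(5) = (h - 4)*(h^4 - 4*h^3 - 15*h^2 + 58*h - 40) = (h - 4)*(h - 2)*(h^3 - 2*h^2 - 19*h + 20) = (h - 4)*(h - 2)*(h - 1)*(h^2 - h - 20) = (h - 4)*(h - 2)*(h - 1)*(h + 4)*(h - 5)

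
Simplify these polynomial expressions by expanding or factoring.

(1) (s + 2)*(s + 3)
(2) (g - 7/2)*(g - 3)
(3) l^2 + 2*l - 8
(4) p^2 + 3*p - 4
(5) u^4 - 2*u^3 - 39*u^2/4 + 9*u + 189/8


(1) = s^2 + 5*s + 6
(2) = g^2 - 13*g/2 + 21/2
(3) = (l - 2)*(l + 4)
(4) = (p - 1)*(p + 4)
(5) = (u - 7/2)*(u + 3/2)*(u - 3*sqrt(2)/2)*(u + 3*sqrt(2)/2)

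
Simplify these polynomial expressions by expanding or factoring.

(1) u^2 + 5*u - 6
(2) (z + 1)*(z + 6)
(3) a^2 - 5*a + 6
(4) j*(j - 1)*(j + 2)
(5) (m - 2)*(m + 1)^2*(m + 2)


(1) = (u - 1)*(u + 6)
(2) = z^2 + 7*z + 6
(3) = (a - 3)*(a - 2)
(4) = j^3 + j^2 - 2*j
(5) = m^4 + 2*m^3 - 3*m^2 - 8*m - 4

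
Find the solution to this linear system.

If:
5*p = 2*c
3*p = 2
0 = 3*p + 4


Then:
No Solution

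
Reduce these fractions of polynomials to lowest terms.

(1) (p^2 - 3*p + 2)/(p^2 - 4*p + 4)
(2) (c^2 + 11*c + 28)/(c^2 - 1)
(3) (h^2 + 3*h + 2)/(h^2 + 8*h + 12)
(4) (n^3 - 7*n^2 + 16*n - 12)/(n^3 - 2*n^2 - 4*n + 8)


(1) = (p - 1)/(p - 2)
(2) = (c^2 + 11*c + 28)/(c^2 - 1)
(3) = (h + 1)/(h + 6)
(4) = (n - 3)/(n + 2)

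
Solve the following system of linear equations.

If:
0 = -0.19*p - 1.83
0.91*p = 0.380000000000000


Then:
No Solution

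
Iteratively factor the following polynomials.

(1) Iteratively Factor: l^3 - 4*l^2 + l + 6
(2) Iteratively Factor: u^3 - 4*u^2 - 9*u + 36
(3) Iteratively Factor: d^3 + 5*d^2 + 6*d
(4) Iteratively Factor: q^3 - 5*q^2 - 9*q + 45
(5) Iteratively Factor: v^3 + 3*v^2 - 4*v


(1) = (l - 3)*(l^2 - l - 2) = (l - 3)*(l + 1)*(l - 2)
(2) = (u + 3)*(u^2 - 7*u + 12) = (u - 4)*(u + 3)*(u - 3)
(3) = (d + 2)*(d^2 + 3*d) = d*(d + 2)*(d + 3)
(4) = (q + 3)*(q^2 - 8*q + 15) = (q - 5)*(q + 3)*(q - 3)
(5) = (v)*(v^2 + 3*v - 4) = v*(v - 1)*(v + 4)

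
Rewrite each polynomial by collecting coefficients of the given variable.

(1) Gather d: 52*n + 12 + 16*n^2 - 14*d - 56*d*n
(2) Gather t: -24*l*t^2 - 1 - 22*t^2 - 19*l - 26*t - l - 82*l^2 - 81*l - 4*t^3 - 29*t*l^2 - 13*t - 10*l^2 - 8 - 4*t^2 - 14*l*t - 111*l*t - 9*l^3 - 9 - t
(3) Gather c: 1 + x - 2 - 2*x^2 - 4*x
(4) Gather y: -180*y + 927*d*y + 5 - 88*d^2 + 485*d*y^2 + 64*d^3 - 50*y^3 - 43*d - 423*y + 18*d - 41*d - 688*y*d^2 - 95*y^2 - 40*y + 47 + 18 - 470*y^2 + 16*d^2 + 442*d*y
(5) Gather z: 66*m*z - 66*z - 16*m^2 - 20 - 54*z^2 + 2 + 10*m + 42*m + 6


(1) = d*(-56*n - 14) + 16*n^2 + 52*n + 12
(2) = -9*l^3 - 92*l^2 - 101*l - 4*t^3 + t^2*(-24*l - 26) + t*(-29*l^2 - 125*l - 40) - 18
(3) = -2*x^2 - 3*x - 1
(4) = 64*d^3 - 72*d^2 - 66*d - 50*y^3 + y^2*(485*d - 565) + y*(-688*d^2 + 1369*d - 643) + 70
(5) = -16*m^2 + 52*m - 54*z^2 + z*(66*m - 66) - 12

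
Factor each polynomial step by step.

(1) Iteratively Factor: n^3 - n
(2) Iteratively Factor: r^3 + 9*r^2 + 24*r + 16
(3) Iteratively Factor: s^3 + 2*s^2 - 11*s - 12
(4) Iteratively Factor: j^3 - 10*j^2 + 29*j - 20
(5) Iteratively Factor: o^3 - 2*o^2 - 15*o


(1) = (n - 1)*(n^2 + n) = n*(n - 1)*(n + 1)
(2) = (r + 4)*(r^2 + 5*r + 4) = (r + 4)^2*(r + 1)
(3) = (s + 4)*(s^2 - 2*s - 3) = (s - 3)*(s + 4)*(s + 1)
(4) = (j - 4)*(j^2 - 6*j + 5) = (j - 5)*(j - 4)*(j - 1)
(5) = (o - 5)*(o^2 + 3*o) = o*(o - 5)*(o + 3)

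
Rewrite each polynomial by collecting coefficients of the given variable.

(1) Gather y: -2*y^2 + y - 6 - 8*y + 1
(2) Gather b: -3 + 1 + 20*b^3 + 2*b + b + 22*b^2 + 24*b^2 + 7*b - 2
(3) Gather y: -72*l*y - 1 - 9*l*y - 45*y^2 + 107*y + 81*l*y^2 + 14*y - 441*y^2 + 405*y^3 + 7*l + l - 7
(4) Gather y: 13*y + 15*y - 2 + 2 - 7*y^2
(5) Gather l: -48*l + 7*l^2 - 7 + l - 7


(1) = -2*y^2 - 7*y - 5
(2) = 20*b^3 + 46*b^2 + 10*b - 4
(3) = 8*l + 405*y^3 + y^2*(81*l - 486) + y*(121 - 81*l) - 8
(4) = -7*y^2 + 28*y
(5) = 7*l^2 - 47*l - 14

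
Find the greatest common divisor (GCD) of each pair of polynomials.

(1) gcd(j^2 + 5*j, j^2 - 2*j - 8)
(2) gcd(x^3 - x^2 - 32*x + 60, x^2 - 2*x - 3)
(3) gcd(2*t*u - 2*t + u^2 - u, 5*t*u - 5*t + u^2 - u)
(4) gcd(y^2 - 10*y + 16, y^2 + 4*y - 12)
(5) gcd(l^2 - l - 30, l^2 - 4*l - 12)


(1) = 1
(2) = gcd((x - 5)*(x - 2)*(x + 6), (x - 3)*(x + 1)) = 1
(3) = u - 1
(4) = gcd((y - 8)*(y - 2), (y - 2)*(y + 6)) = y - 2
(5) = l - 6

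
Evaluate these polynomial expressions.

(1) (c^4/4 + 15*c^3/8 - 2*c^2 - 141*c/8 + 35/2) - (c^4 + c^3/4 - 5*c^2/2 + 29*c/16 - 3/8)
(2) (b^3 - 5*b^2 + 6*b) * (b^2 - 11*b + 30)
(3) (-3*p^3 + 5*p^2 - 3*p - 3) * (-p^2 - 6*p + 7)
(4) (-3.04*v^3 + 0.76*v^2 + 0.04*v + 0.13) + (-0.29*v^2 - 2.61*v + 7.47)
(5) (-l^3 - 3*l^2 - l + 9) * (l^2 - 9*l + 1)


(1) = -3*c^4/4 + 13*c^3/8 + c^2/2 - 311*c/16 + 143/8
(2) = b^5 - 16*b^4 + 91*b^3 - 216*b^2 + 180*b
(3) = 3*p^5 + 13*p^4 - 48*p^3 + 56*p^2 - 3*p - 21
(4) = -3.04*v^3 + 0.47*v^2 - 2.57*v + 7.6
(5) = -l^5 + 6*l^4 + 25*l^3 + 15*l^2 - 82*l + 9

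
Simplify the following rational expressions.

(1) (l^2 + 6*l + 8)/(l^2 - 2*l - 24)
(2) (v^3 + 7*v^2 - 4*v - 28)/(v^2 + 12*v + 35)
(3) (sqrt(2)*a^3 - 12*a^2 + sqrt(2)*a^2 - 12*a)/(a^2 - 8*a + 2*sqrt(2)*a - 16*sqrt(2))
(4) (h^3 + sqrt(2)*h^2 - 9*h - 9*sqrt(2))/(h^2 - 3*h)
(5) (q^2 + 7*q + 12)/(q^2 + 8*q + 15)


(1) = (l + 2)/(l - 6)
(2) = (v^2 - 4)/(v + 5)
(3) = (sqrt(2)*a^3 + a^2*(-12 + sqrt(2)) - 12*a)/(a^2 + a*(-8 + 2*sqrt(2)) - 16*sqrt(2))
(4) = (h^2 + h*(sqrt(2) + 3) + 3*sqrt(2))/h
(5) = (q + 4)/(q + 5)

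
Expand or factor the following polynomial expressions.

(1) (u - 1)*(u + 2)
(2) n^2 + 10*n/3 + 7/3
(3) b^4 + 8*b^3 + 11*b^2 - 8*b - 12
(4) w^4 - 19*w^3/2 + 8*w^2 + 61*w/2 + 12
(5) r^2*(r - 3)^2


(1) = u^2 + u - 2
(2) = (n + 1)*(n + 7/3)
(3) = (b - 1)*(b + 1)*(b + 2)*(b + 6)
(4) = (w - 8)*(w - 3)*(w + 1/2)*(w + 1)
(5) = r^4 - 6*r^3 + 9*r^2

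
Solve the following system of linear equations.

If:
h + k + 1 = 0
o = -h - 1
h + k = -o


Then:
h = -2
k = 1
o = 1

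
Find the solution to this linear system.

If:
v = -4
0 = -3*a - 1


Then:
a = -1/3
v = -4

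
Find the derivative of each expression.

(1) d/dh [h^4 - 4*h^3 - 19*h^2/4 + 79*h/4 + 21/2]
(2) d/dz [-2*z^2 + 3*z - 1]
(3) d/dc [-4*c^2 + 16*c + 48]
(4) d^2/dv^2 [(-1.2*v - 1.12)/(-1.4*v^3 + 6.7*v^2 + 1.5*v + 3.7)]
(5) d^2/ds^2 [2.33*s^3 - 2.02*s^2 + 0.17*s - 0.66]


(1) = 4*h^3 - 12*h^2 - 19*h/2 + 79/4
(2) = 3 - 4*z
(3) = 16 - 8*c
(4) = (14.112*v^5 - 41.1936*v^4 - 55.3136*v^3 + 362.1408*v^2 - 76.1424*v - 63.8096)/(2.744*v^9 - 39.396*v^8 + 179.718*v^7 - 238.099*v^6 + 15.681*v^5 - 496.884*v^4 - 168.987*v^3 - 300.144*v^2 - 61.605*v - 50.653)
(5) = 13.98*s - 4.04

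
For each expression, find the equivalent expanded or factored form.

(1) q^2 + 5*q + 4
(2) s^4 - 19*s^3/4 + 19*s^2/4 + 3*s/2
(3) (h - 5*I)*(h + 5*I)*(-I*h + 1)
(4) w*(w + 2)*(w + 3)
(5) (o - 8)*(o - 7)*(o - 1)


(1) = (q + 1)*(q + 4)
(2) = s*(s - 3)*(s - 2)*(s + 1/4)
(3) = -I*h^3 + h^2 - 25*I*h + 25
(4) = w^3 + 5*w^2 + 6*w
(5) = o^3 - 16*o^2 + 71*o - 56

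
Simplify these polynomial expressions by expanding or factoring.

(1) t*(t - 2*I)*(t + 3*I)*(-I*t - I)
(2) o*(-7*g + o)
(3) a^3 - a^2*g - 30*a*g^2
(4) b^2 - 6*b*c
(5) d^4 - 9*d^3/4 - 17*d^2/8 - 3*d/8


(1) = -I*t^4 + t^3 - I*t^3 + t^2 - 6*I*t^2 - 6*I*t
(2) = -7*g*o + o^2
(3) = a*(a - 6*g)*(a + 5*g)
(4) = b*(b - 6*c)
(5) = d*(d - 3)*(d + 1/4)*(d + 1/2)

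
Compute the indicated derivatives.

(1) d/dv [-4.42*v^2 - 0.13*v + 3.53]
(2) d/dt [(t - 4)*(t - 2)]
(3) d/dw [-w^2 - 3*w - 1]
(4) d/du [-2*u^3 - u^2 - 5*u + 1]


(1) = -8.84*v - 0.13
(2) = 2*t - 6
(3) = -2*w - 3
(4) = -6*u^2 - 2*u - 5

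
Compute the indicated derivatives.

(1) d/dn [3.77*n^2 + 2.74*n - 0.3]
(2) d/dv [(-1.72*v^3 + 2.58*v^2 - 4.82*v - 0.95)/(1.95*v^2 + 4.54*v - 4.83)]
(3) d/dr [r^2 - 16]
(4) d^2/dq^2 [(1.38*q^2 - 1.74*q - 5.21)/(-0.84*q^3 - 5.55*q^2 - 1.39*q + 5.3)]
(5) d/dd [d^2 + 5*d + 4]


(1) = 7.54*n + 2.74
(2) = (-3.354*v^4 - 15.6176*v^3 + 46.035*v^2 - 21.2178*v + 27.5936)/(3.8025*v^4 + 17.706*v^3 + 1.7746*v^2 - 43.8564*v + 23.3289)
(3) = 2*r
(4) = (-1.947456*q^6 + 7.366464*q^5 + 102.45312*q^4 + 427.033152*q^3 + 848.786886*q^2 + 687.41739*q + 274.745542)/(0.592704*q^9 + 11.74824*q^8 + 80.564652*q^7 + 198.615915*q^6 - 14.936283*q^5 - 494.719965*q^4 - 171.848681*q^3 + 436.97811*q^2 + 117.1353*q - 148.877)
(5) = 2*d + 5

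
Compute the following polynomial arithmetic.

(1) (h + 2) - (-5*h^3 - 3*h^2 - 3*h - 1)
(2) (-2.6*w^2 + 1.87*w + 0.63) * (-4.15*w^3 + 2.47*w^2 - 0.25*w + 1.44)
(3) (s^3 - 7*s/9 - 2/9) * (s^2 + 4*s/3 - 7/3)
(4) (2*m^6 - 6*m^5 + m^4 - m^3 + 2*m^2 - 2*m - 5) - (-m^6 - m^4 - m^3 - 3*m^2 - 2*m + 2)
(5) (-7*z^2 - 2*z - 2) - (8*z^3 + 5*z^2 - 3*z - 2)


(1) = 5*h^3 + 3*h^2 + 4*h + 3
(2) = 10.79*w^5 - 14.1825*w^4 + 2.6544*w^3 - 2.6554*w^2 + 2.5353*w + 0.9072
(3) = s^5 + 4*s^4/3 - 28*s^3/9 - 34*s^2/27 + 41*s/27 + 14/27
(4) = 3*m^6 - 6*m^5 + 2*m^4 + 5*m^2 - 7
(5) = -8*z^3 - 12*z^2 + z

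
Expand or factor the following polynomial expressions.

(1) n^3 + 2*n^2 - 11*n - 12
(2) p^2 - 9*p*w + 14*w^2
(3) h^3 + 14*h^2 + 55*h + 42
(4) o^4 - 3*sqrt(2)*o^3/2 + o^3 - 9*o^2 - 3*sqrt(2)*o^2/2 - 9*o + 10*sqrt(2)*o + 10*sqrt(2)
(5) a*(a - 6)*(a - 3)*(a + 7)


(1) = (n - 3)*(n + 1)*(n + 4)
(2) = (p - 7*w)*(p - 2*w)
(3) = (h + 1)*(h + 6)*(h + 7)
(4) = (o + 1)*(o - 5*sqrt(2)/2)*(o - sqrt(2))*(o + 2*sqrt(2))
(5) = a^4 - 2*a^3 - 45*a^2 + 126*a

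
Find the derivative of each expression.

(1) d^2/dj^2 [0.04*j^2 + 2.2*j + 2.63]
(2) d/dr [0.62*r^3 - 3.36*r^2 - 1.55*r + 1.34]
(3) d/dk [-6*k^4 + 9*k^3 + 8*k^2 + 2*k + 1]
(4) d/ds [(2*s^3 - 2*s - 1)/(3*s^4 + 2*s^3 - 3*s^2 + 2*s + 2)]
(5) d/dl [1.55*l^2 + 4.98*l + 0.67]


(1) = 0.0800000000000000
(2) = 1.86*r^2 - 6.72*r - 1.55
(3) = -24*k^3 + 27*k^2 + 16*k + 2
(4) = 2*(-3*s^6 + 6*s^4 + 14*s^3 + 6*s^2 - 3*s - 1)/(9*s^8 + 12*s^7 - 14*s^6 + 29*s^4 - 4*s^3 - 8*s^2 + 8*s + 4)
(5) = 3.1*l + 4.98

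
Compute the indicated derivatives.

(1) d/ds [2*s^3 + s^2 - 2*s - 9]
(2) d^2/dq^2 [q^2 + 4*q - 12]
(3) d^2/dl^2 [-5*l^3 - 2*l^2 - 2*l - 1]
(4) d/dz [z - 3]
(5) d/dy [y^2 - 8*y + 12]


(1) = 6*s^2 + 2*s - 2
(2) = 2
(3) = -30*l - 4
(4) = 1
(5) = 2*y - 8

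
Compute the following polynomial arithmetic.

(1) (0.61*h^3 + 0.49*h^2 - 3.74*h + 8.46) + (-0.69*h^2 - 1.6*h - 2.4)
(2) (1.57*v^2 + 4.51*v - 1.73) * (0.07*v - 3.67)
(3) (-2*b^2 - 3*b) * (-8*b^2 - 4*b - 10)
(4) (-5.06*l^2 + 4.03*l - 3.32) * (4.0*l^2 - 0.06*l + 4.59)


(1) = 0.61*h^3 - 0.2*h^2 - 5.34*h + 6.06
(2) = 0.1099*v^3 - 5.4462*v^2 - 16.6728*v + 6.3491
(3) = 16*b^4 + 32*b^3 + 32*b^2 + 30*b
(4) = -20.24*l^4 + 16.4236*l^3 - 36.7472*l^2 + 18.6969*l - 15.2388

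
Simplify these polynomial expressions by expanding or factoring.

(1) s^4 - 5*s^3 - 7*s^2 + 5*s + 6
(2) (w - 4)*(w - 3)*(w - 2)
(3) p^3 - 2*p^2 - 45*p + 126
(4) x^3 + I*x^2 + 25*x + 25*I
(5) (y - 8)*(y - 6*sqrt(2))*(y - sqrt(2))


(1) = (s - 6)*(s - 1)*(s + 1)^2
(2) = w^3 - 9*w^2 + 26*w - 24
(3) = (p - 6)*(p - 3)*(p + 7)
(4) = (x - 5*I)*(x + I)*(x + 5*I)
(5) = y^3 - 7*sqrt(2)*y^2 - 8*y^2 + 12*y + 56*sqrt(2)*y - 96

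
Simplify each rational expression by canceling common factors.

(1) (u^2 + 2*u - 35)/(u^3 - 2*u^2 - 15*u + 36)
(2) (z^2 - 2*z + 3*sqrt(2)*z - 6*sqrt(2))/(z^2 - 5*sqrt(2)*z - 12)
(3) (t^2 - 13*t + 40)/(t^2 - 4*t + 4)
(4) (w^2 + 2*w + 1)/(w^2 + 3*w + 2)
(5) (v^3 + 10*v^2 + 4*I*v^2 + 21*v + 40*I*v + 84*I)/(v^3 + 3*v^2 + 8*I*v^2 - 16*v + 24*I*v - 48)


(1) = (u^2 + 2*u - 35)/(u^3 - 2*u^2 - 15*u + 36)
(2) = (z^2 + z*(-2 + 3*sqrt(2)) - 6*sqrt(2))/(z^2 - 5*sqrt(2)*z - 12)
(3) = (t^2 - 13*t + 40)/(t^2 - 4*t + 4)
(4) = (w + 1)/(w + 2)
(5) = (v + 7)/(v + 4*I)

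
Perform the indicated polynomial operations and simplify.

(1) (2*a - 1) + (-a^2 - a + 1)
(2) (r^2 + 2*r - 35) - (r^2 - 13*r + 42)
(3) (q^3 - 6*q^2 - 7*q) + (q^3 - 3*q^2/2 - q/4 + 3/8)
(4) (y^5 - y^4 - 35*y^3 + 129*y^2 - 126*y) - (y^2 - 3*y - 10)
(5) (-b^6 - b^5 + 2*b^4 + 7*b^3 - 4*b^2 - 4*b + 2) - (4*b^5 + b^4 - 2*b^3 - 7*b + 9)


(1) = -a^2 + a
(2) = 15*r - 77
(3) = 2*q^3 - 15*q^2/2 - 29*q/4 + 3/8
(4) = y^5 - y^4 - 35*y^3 + 128*y^2 - 123*y + 10
(5) = -b^6 - 5*b^5 + b^4 + 9*b^3 - 4*b^2 + 3*b - 7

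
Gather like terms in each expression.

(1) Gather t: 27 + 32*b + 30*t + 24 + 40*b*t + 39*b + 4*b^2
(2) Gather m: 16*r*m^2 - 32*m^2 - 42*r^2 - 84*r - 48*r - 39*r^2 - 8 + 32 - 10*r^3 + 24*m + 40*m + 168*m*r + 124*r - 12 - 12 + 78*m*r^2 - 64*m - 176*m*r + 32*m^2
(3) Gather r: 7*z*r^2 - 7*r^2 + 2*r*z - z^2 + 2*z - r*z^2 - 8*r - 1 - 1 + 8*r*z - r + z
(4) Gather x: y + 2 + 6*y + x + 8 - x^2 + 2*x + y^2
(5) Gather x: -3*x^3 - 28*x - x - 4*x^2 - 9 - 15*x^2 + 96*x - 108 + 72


(1) = 4*b^2 + 71*b + t*(40*b + 30) + 51
(2) = 16*m^2*r + m*(78*r^2 - 8*r) - 10*r^3 - 81*r^2 - 8*r
(3) = r^2*(7*z - 7) + r*(-z^2 + 10*z - 9) - z^2 + 3*z - 2
(4) = -x^2 + 3*x + y^2 + 7*y + 10
(5) = -3*x^3 - 19*x^2 + 67*x - 45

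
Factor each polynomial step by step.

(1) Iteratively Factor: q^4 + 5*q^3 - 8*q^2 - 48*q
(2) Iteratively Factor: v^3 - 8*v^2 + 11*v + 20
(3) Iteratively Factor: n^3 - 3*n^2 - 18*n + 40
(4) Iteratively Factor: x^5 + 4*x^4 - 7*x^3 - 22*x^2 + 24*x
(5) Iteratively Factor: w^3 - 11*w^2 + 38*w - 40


(1) = (q + 4)*(q^3 + q^2 - 12*q) = (q + 4)^2*(q^2 - 3*q) = (q - 3)*(q + 4)^2*(q)
(2) = (v - 4)*(v^2 - 4*v - 5) = (v - 5)*(v - 4)*(v + 1)
(3) = (n + 4)*(n^2 - 7*n + 10) = (n - 2)*(n + 4)*(n - 5)
(4) = (x - 1)*(x^4 + 5*x^3 - 2*x^2 - 24*x) = (x - 1)*(x + 3)*(x^3 + 2*x^2 - 8*x) = (x - 2)*(x - 1)*(x + 3)*(x^2 + 4*x) = (x - 2)*(x - 1)*(x + 3)*(x + 4)*(x)
(5) = (w - 2)*(w^2 - 9*w + 20) = (w - 5)*(w - 2)*(w - 4)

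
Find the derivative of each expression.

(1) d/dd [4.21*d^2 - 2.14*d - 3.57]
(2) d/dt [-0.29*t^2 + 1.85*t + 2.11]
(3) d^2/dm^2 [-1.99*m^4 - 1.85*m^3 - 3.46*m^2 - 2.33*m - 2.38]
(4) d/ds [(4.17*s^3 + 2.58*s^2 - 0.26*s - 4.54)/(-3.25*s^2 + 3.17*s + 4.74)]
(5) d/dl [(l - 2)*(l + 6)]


(1) = 8.42*d - 2.14
(2) = 1.85 - 0.58*t
(3) = -23.88*m^2 - 11.1*m - 6.92
(4) = (-13.5525*s^4 + 26.4378*s^3 + 66.631*s^2 - 5.0516*s + 13.1594)/(10.5625*s^4 - 20.605*s^3 - 20.7611*s^2 + 30.0516*s + 22.4676)
(5) = 2*l + 4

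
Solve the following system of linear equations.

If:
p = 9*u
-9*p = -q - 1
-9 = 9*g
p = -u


Then:
g = -1
p = 0
q = -1
u = 0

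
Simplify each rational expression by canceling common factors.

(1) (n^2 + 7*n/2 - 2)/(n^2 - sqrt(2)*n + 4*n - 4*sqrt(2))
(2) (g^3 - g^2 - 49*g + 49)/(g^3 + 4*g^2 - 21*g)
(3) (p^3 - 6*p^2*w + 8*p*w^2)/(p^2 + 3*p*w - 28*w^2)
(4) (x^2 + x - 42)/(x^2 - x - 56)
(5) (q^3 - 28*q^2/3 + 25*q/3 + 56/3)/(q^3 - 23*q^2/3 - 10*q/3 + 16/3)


(1) = (2*n - 1)/(2*n - 2*sqrt(2))
(2) = (g^2 - 8*g + 7)/(g^2 - 3*g)
(3) = (p^2 - 2*p*w)/(p + 7*w)
(4) = (x - 6)/(x - 8)
(5) = (3*q - 7)/(3*q - 2)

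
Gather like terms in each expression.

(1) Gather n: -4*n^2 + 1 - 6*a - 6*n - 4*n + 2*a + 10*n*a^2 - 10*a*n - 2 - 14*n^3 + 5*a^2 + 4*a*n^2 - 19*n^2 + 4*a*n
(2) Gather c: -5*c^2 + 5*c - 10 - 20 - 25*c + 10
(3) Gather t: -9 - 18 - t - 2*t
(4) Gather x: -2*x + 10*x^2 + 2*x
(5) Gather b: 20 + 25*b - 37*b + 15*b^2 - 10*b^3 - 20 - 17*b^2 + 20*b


(1) = 5*a^2 - 4*a - 14*n^3 + n^2*(4*a - 23) + n*(10*a^2 - 6*a - 10) - 1
(2) = -5*c^2 - 20*c - 20
(3) = -3*t - 27
(4) = 10*x^2
(5) = -10*b^3 - 2*b^2 + 8*b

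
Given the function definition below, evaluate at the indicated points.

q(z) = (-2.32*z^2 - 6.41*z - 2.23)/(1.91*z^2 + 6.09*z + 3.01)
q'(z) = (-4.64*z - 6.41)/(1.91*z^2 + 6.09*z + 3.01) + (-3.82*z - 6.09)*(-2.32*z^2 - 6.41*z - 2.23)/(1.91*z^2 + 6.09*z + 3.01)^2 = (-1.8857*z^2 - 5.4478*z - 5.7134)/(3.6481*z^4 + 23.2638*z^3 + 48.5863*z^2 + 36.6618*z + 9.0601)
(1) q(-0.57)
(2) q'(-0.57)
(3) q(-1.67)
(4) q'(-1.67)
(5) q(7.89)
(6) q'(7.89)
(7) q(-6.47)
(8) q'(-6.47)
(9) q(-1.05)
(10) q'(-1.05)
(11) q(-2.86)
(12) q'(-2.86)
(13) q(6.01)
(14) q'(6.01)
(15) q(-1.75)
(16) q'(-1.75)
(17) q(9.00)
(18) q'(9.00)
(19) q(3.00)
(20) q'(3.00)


(1) = 4.21
(2) = -126.99
(3) = -1.09
(4) = -0.56
(5) = -1.16
(6) = -0.01
(7) = -1.33
(8) = -0.03
(9) = -1.52
(10) = -1.27
(11) = -2.36
(12) = -3.76
(13) = -1.15
(14) = -0.01
(15) = -1.05
(16) = -0.60
(17) = -1.17
(18) = -0.00
(19) = -1.10
(20) = -0.03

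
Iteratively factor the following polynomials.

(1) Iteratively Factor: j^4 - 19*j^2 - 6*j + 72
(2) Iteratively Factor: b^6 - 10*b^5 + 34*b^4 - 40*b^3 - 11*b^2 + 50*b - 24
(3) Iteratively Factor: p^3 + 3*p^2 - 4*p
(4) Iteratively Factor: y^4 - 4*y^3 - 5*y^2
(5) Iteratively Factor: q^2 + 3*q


(1) = (j + 3)*(j^3 - 3*j^2 - 10*j + 24) = (j - 4)*(j + 3)*(j^2 + j - 6) = (j - 4)*(j - 2)*(j + 3)*(j + 3)
(2) = (b - 3)*(b^5 - 7*b^4 + 13*b^3 - b^2 - 14*b + 8) = (b - 4)*(b - 3)*(b^4 - 3*b^3 + b^2 + 3*b - 2) = (b - 4)*(b - 3)*(b + 1)*(b^3 - 4*b^2 + 5*b - 2) = (b - 4)*(b - 3)*(b - 1)*(b + 1)*(b^2 - 3*b + 2) = (b - 4)*(b - 3)*(b - 2)*(b - 1)*(b + 1)*(b - 1)
(3) = (p + 4)*(p^2 - p) = p*(p + 4)*(p - 1)
(4) = (y)*(y^3 - 4*y^2 - 5*y) = y^2*(y^2 - 4*y - 5) = y^2*(y + 1)*(y - 5)
(5) = (q + 3)*(q)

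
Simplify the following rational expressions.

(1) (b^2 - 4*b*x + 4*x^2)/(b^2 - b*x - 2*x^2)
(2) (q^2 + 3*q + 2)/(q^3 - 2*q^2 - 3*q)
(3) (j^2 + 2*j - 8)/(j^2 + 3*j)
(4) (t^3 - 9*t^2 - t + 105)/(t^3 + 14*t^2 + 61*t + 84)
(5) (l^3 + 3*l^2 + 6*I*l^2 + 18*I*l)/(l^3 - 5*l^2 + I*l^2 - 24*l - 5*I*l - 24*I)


(1) = (b - 2*x)/(b + x)
(2) = (q + 2)/(q^2 - 3*q)
(3) = (j^2 + 2*j - 8)/(j^2 + 3*j)
(4) = (t^2 - 12*t + 35)/(t^2 + 11*t + 28)
(5) = (l^2 + 6*I*l)/(l^2 + l*(-8 + I) - 8*I)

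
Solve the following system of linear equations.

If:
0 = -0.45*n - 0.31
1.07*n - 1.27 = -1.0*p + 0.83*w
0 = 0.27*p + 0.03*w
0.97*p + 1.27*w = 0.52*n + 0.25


Then:
No Solution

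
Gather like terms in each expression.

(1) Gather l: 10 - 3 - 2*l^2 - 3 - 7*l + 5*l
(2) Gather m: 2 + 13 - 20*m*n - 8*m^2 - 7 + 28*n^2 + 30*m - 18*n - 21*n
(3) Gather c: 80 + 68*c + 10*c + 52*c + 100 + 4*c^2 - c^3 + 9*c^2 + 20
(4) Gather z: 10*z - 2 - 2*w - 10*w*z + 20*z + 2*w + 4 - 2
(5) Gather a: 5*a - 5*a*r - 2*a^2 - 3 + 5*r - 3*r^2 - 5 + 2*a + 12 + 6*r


(1) = -2*l^2 - 2*l + 4
(2) = -8*m^2 + m*(30 - 20*n) + 28*n^2 - 39*n + 8
(3) = -c^3 + 13*c^2 + 130*c + 200
(4) = z*(30 - 10*w)
(5) = -2*a^2 + a*(7 - 5*r) - 3*r^2 + 11*r + 4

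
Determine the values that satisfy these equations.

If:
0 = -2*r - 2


Then:
r = -1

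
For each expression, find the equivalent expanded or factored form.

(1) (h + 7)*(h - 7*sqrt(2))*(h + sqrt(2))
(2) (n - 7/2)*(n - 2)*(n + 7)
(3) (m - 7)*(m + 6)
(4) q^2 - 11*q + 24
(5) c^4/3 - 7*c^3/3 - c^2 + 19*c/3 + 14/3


(1) = h^3 - 6*sqrt(2)*h^2 + 7*h^2 - 42*sqrt(2)*h - 14*h - 98
(2) = n^3 + 3*n^2/2 - 63*n/2 + 49
(3) = m^2 - m - 42
(4) = (q - 8)*(q - 3)
(5) = (c/3 + 1/3)*(c - 7)*(c - 2)*(c + 1)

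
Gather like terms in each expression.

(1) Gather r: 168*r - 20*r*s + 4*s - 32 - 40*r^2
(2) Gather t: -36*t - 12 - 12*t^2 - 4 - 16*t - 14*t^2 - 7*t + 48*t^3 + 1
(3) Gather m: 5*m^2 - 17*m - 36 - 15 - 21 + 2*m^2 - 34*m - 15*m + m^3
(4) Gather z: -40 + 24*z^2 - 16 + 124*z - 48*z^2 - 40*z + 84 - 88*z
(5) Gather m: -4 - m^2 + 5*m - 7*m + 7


(1) = -40*r^2 + r*(168 - 20*s) + 4*s - 32
(2) = 48*t^3 - 26*t^2 - 59*t - 15
(3) = m^3 + 7*m^2 - 66*m - 72
(4) = -24*z^2 - 4*z + 28
(5) = -m^2 - 2*m + 3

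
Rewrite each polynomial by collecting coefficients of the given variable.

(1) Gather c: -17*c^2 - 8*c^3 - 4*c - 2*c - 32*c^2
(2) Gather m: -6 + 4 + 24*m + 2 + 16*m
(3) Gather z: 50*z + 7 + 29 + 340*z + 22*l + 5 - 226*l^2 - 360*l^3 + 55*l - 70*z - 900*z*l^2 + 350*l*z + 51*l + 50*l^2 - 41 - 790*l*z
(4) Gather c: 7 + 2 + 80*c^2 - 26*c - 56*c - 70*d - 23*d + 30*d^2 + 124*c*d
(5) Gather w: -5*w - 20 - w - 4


(1) = -8*c^3 - 49*c^2 - 6*c
(2) = 40*m
(3) = -360*l^3 - 176*l^2 + 128*l + z*(-900*l^2 - 440*l + 320)
(4) = 80*c^2 + c*(124*d - 82) + 30*d^2 - 93*d + 9
(5) = -6*w - 24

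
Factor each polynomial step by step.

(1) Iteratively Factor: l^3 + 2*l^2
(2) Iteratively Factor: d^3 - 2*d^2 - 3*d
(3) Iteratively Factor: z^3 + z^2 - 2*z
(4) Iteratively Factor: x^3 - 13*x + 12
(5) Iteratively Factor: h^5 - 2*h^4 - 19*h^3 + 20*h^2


(1) = (l)*(l^2 + 2*l) = l^2*(l + 2)
(2) = (d + 1)*(d^2 - 3*d) = (d - 3)*(d + 1)*(d)
(3) = (z + 2)*(z^2 - z) = z*(z + 2)*(z - 1)
(4) = (x + 4)*(x^2 - 4*x + 3) = (x - 3)*(x + 4)*(x - 1)
(5) = (h - 1)*(h^4 - h^3 - 20*h^2) = (h - 5)*(h - 1)*(h^3 + 4*h^2) = (h - 5)*(h - 1)*(h + 4)*(h^2) = h*(h - 5)*(h - 1)*(h + 4)*(h)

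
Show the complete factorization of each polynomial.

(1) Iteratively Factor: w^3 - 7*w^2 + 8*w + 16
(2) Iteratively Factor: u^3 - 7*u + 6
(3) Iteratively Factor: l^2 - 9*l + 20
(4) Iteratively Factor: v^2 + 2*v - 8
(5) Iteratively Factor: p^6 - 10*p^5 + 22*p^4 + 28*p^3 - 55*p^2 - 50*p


(1) = (w - 4)*(w^2 - 3*w - 4) = (w - 4)^2*(w + 1)
(2) = (u - 2)*(u^2 + 2*u - 3) = (u - 2)*(u + 3)*(u - 1)
(3) = (l - 5)*(l - 4)
(4) = (v + 4)*(v - 2)
(5) = (p - 2)*(p^5 - 8*p^4 + 6*p^3 + 40*p^2 + 25*p) = (p - 2)*(p + 1)*(p^4 - 9*p^3 + 15*p^2 + 25*p) = (p - 2)*(p + 1)^2*(p^3 - 10*p^2 + 25*p) = (p - 5)*(p - 2)*(p + 1)^2*(p^2 - 5*p) = (p - 5)^2*(p - 2)*(p + 1)^2*(p)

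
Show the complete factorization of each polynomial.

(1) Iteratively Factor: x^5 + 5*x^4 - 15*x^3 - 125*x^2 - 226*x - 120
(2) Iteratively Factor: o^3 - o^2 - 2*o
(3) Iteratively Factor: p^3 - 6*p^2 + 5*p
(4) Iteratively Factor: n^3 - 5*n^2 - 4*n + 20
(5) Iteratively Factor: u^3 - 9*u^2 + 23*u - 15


(1) = (x + 3)*(x^4 + 2*x^3 - 21*x^2 - 62*x - 40) = (x + 1)*(x + 3)*(x^3 + x^2 - 22*x - 40) = (x - 5)*(x + 1)*(x + 3)*(x^2 + 6*x + 8) = (x - 5)*(x + 1)*(x + 3)*(x + 4)*(x + 2)
(2) = (o + 1)*(o^2 - 2*o) = (o - 2)*(o + 1)*(o)
(3) = (p)*(p^2 - 6*p + 5) = p*(p - 5)*(p - 1)
(4) = (n + 2)*(n^2 - 7*n + 10) = (n - 2)*(n + 2)*(n - 5)
(5) = (u - 3)*(u^2 - 6*u + 5) = (u - 5)*(u - 3)*(u - 1)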